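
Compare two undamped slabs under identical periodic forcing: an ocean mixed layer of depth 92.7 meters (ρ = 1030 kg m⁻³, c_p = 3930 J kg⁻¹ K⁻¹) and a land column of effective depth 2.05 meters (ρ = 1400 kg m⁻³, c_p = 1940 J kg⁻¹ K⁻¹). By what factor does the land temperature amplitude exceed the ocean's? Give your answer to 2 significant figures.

C_ocean = 1030 × 3930 × 92.7 = 3.75×10^8 J/(m²·K).
C_land = 1400 × 1940 × 2.05 = 5.57×10^6 J/(m²·K).
Undamped amplitude ∝ 1/C, so A_land/A_ocean = C_ocean/C_land = 67.4.

67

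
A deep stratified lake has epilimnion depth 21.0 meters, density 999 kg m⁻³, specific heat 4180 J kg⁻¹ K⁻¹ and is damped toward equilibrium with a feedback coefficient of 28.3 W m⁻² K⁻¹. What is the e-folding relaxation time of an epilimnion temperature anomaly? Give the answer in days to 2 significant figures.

Areal heat capacity C = ρ c_p D = 999 × 4180 × 21.0 = 8.77×10^7 J/(m²·K).
Relaxation time τ = C / λ = 8.77×10^7 / 28.3 = 3.10×10^6 s.
In days: 3.10×10^6 s / (86400 s/day) = 35.9 days.

36 days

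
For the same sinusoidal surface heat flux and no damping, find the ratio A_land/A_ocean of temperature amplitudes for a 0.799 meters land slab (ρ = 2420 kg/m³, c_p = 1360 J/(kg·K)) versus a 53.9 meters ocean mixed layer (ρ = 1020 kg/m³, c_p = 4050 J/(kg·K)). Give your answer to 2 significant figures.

85

C_ocean = 1020 × 4050 × 53.9 = 2.23×10^8 J/(m²·K).
C_land = 2420 × 1360 × 0.799 = 2.63×10^6 J/(m²·K).
Undamped amplitude ∝ 1/C, so A_land/A_ocean = C_ocean/C_land = 84.7.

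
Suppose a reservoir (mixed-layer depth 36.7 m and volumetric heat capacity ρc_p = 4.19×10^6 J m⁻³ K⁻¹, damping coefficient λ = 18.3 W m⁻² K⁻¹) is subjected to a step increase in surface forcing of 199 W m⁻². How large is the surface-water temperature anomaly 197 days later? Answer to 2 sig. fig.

Areal heat capacity C = ρc_p × D = 4.19×10^6 × 36.7 = 1.54×10^8 J m⁻² K⁻¹.
τ = C / λ = 1.54×10^8 / 18.3 = 8.40×10^6 s.
Equilibrium anomaly ΔT_eq = F / λ = 199 / 18.3 = 10.9 K.
t = 197 days = 1.70×10^7 s, so t/τ = 2.03.
ΔT(t) = ΔT_eq (1 − e^(−t/τ)) = 10.9 × (1 − e^−2.03) = 9.44 K.

9.4 K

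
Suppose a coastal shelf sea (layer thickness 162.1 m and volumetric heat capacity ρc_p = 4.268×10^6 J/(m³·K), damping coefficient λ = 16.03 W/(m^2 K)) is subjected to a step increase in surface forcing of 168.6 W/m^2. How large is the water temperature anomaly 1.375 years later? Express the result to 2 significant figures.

Areal heat capacity C = ρc_p × D = 4.268×10^6 × 162.1 = 6.92×10^8 J/(m^2 K).
τ = C / λ = 6.92×10^8 / 16.03 = 4.32×10^7 s.
Equilibrium anomaly ΔT_eq = F / λ = 168.6 / 16.03 = 10.5 K.
t = 1.375 years = 4.34×10^7 s, so t/τ = 1.01.
ΔT(t) = ΔT_eq (1 − e^(−t/τ)) = 10.5 × (1 − e^−1.01) = 6.67 K.

6.7 K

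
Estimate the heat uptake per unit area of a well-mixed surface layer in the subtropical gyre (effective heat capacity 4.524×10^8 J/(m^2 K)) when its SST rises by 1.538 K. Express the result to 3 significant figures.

Areal heat capacity C = 4.524×10^8 J/(m^2 K) (given).
ΔQ = C ΔT = 4.52×10^8 × 1.538 = 6.96×10^8 J/m².

6.96×10^8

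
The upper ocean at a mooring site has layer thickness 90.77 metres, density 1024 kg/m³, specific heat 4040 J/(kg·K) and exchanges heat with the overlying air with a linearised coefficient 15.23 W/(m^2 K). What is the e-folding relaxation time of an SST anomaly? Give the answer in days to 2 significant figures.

Areal heat capacity C = ρ c_p D = 1024 × 4040 × 90.77 = 3.76×10^8 J/(m²·K).
Relaxation time τ = C / λ = 3.76×10^8 / 15.23 = 2.47×10^7 s.
In days: 2.47×10^7 s / (86400 s/day) = 285 days.

290 days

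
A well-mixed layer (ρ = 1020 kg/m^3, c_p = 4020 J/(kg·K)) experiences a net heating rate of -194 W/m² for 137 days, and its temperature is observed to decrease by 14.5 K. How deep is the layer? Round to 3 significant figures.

38.6 m

Heat input Q = F Δt = -194 × 1.18×10^7 s = -2.30×10^9 J/m².
Required areal heat capacity C = Q / ΔT = 1.58×10^8 J/(m²·K).
Depth D = C / (ρ c_p) = 1.58×10^8 / (1020 × 4020) = 38.6 m.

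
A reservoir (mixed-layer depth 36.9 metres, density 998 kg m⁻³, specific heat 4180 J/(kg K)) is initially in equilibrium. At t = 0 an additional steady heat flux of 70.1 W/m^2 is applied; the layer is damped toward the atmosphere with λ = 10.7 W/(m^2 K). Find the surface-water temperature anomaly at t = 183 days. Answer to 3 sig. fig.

4.37 K

Areal heat capacity C = ρ c_p D = 998 × 4180 × 36.9 = 1.54×10^8 J m⁻² K⁻¹.
τ = C / λ = 1.54×10^8 / 10.7 = 1.44×10^7 s.
Equilibrium anomaly ΔT_eq = F / λ = 70.1 / 10.7 = 6.55 K.
t = 183 days = 1.58×10^7 s, so t/τ = 1.10.
ΔT(t) = ΔT_eq (1 − e^(−t/τ)) = 6.55 × (1 − e^−1.10) = 4.37 K.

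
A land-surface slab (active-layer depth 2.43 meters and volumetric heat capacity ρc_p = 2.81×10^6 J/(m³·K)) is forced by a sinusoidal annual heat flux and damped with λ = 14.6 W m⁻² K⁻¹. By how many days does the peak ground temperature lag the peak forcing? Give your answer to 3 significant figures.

5.40 days

Areal heat capacity C = ρc_p × D = 2.81×10^6 × 2.43 = 6.83×10^6 J m⁻² K⁻¹.
ω = 2π / 3.15×10^7 s = 1.99×10^-7 s⁻¹.
Phase lag φ = arctan(Cω/λ) = arctan(1.36/14.6) = 0.0929 rad.
Time lag = φ / ω = 0.0929 / 1.99×10^-7 = 4.66×10^5 s = 5.40 days.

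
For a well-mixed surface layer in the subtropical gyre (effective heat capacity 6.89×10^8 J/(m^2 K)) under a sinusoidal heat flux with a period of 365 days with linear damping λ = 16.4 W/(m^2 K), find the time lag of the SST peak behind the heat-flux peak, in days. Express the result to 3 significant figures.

84.3 days

Areal heat capacity C = 6.89×10^8 J/(m^2 K) (given).
ω = 2π / 3.15×10^7 s = 1.99×10^-7 s⁻¹.
Phase lag φ = arctan(Cω/λ) = arctan(137/16.4) = 1.45 rad.
Time lag = φ / ω = 1.45 / 1.99×10^-7 = 7.29×10^6 s = 84.3 days.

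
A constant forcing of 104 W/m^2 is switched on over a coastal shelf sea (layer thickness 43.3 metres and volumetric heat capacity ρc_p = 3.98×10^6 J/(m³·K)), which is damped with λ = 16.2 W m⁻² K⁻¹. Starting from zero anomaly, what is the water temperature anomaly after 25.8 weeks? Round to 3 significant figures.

Areal heat capacity C = ρc_p × D = 3.98×10^6 × 43.3 = 1.72×10^8 J m⁻² K⁻¹.
τ = C / λ = 1.72×10^8 / 16.2 = 1.06×10^7 s.
Equilibrium anomaly ΔT_eq = F / λ = 104 / 16.2 = 6.42 K.
t = 25.8 weeks = 1.56×10^7 s, so t/τ = 1.47.
ΔT(t) = ΔT_eq (1 − e^(−t/τ)) = 6.42 × (1 − e^−1.47) = 4.94 K.

4.94 K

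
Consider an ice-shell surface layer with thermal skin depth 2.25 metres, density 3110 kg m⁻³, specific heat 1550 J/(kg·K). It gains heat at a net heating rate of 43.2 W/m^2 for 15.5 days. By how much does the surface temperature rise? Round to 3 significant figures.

Areal heat capacity C = ρ c_p D = 3110 × 1550 × 2.25 = 1.08×10^7 J/(m²·K).
Net heat input Q = F Δt = 43.2 × (15.5 days × 86400 s/day) = 5.79×10^7 J/m².
ΔT = Q / C = 5.79×10^7 / 1.08×10^7 = 5.33 K.

5.33 K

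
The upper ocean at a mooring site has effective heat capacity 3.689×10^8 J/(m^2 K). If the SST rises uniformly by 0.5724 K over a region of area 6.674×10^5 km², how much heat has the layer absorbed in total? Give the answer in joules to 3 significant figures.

1.41×10^20 J

Areal heat capacity C = 3.689×10^8 J/(m^2 K) (given).
Heat per unit area: q = C ΔT = 3.69×10^8 × 0.5724 = 2.11×10^8 J/m².
Total heat: Q = q × A = 2.11×10^8 × (6.674×10^5 × 10⁶ m²) = 1.41×10^20 J.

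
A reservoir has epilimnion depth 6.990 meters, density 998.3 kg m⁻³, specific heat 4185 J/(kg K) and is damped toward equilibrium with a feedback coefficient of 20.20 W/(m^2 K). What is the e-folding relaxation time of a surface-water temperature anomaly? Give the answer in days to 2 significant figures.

17 days

Areal heat capacity C = ρ c_p D = 998.3 × 4185 × 6.990 = 2.92×10^7 J m⁻² K⁻¹.
Relaxation time τ = C / λ = 2.92×10^7 / 20.20 = 1.45×10^6 s.
In days: 1.45×10^6 s / (86400 s/day) = 16.7 days.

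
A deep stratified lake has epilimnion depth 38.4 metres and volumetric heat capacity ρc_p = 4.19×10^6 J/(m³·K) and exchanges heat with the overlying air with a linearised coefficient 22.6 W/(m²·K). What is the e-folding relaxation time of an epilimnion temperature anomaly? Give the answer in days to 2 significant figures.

Areal heat capacity C = ρc_p × D = 4.19×10^6 × 38.4 = 1.61×10^8 J/(m²·K).
Relaxation time τ = C / λ = 1.61×10^8 / 22.6 = 7.12×10^6 s.
In days: 7.12×10^6 s / (86400 s/day) = 82.4 days.

82 days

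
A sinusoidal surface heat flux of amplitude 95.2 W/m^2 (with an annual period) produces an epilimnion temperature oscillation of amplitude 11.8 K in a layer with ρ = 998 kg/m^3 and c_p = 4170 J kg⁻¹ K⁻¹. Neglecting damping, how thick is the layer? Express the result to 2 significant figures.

9.7 m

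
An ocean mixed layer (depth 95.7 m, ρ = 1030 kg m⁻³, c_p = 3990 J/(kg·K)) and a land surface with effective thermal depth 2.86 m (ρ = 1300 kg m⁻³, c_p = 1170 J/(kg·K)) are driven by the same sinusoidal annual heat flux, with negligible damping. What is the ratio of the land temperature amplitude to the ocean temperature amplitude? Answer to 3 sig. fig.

C_ocean = 1030 × 3990 × 95.7 = 3.93×10^8 J/(m²·K).
C_land = 1300 × 1170 × 2.86 = 4.35×10^6 J/(m²·K).
Undamped amplitude ∝ 1/C, so A_land/A_ocean = C_ocean/C_land = 90.4.

90.4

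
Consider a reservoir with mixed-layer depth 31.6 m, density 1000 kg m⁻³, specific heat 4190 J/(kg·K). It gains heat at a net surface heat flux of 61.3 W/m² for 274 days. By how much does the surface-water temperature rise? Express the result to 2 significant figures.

11 K

Areal heat capacity C = ρ c_p D = 1000 × 4190 × 31.6 = 1.32×10^8 J m⁻² K⁻¹.
Net heat input Q = F Δt = 61.3 × (274 days × 86400 s/day) = 1.45×10^9 J/m².
ΔT = Q / C = 1.45×10^9 / 1.32×10^8 = 11.0 K.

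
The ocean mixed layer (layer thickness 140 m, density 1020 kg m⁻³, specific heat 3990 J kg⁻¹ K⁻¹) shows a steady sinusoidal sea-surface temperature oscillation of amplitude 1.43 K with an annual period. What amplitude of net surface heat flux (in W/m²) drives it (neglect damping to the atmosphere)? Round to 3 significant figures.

162

Areal heat capacity C = ρ c_p D = 1020 × 3990 × 140 = 5.70×10^8 J/(m^2 K).
ω = 2π / 3.15×10^7 s = 1.99×10^-7 s⁻¹.
Cω = 5.70×10^8 × 1.99×10^-7 = 114 W/(m²·K).
F₀ = A × Cω = 1.43 × 114 = 162 W/m².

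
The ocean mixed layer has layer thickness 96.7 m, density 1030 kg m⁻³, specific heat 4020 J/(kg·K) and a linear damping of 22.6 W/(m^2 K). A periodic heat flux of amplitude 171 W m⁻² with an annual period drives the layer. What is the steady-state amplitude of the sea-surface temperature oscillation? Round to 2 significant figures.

2.1 K

Areal heat capacity C = ρ c_p D = 1030 × 4020 × 96.7 = 4.00×10^8 J/(m^2 K).
Angular frequency ω = 2π / T = 2π / 3.15×10^7 s = 1.99×10^-7 s⁻¹.
√((Cω)² + λ²) = √((79.8)² + 22.6²) = 82.9 W/(m²·K).
Amplitude A = F₀ / √((Cω)²+λ²) = 171 / 82.9 = 2.06 K.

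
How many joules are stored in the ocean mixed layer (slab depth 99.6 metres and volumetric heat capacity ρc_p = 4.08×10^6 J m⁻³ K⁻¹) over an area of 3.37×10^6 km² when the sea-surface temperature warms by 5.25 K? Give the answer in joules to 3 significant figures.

7.19×10^21 J

Areal heat capacity C = ρc_p × D = 4.08×10^6 × 99.6 = 4.06×10^8 J/(m^2 K).
Heat per unit area: q = C ΔT = 4.06×10^8 × 5.25 = 2.13×10^9 J/m².
Total heat: Q = q × A = 2.13×10^9 × (3.37×10^6 × 10⁶ m²) = 7.19×10^21 J.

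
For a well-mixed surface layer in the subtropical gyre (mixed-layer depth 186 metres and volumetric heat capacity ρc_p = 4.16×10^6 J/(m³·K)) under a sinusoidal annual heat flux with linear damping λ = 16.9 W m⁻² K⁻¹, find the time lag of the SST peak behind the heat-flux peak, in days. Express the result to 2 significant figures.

85 days

Areal heat capacity C = ρc_p × D = 4.16×10^6 × 186 = 7.74×10^8 J/(m^2 K).
ω = 2π / 3.15×10^7 s = 1.99×10^-7 s⁻¹.
Phase lag φ = arctan(Cω/λ) = arctan(154/16.9) = 1.46 rad.
Time lag = φ / ω = 1.46 / 1.99×10^-7 = 7.34×10^6 s = 84.9 days.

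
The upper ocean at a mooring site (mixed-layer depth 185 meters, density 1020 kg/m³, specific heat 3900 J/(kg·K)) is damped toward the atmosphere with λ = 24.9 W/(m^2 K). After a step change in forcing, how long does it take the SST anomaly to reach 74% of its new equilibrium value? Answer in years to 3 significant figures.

Areal heat capacity C = ρ c_p D = 1020 × 3900 × 185 = 7.36×10^8 J m⁻² K⁻¹.
τ = C / λ = 7.36×10^8 / 24.9 = 2.96×10^7 s.
Fraction reached: 1 − e^(−t/τ) = 0.74 ⇒ t = −τ ln(1 − 0.74) = τ × 1.35.
t = 3.98×10^7 s = 1.26 years.

1.26 years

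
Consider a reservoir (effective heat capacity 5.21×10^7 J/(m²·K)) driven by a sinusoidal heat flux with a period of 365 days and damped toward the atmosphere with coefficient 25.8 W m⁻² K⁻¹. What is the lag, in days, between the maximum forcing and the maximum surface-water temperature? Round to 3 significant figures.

Areal heat capacity C = 5.21×10^7 J/(m²·K) (given).
ω = 2π / 3.15×10^7 s = 1.99×10^-7 s⁻¹.
Phase lag φ = arctan(Cω/λ) = arctan(10.4/25.8) = 0.383 rad.
Time lag = φ / ω = 0.383 / 1.99×10^-7 = 1.92×10^6 s = 22.2 days.

22.2 days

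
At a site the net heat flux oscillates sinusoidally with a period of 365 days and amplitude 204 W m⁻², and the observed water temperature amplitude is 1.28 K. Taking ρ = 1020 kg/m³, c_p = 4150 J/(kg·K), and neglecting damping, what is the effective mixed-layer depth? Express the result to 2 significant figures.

190 m

ω = 2π / 3.15×10^7 s = 1.99×10^-7 s⁻¹.
Required C = F₀ / (A ω) = 204 / (1.28 × 1.99×10^-7) = 8.00×10^8 J/(m²·K).
D = C / (ρ c_p) = 8.00×10^8 / (1020 × 4150) = 189 m.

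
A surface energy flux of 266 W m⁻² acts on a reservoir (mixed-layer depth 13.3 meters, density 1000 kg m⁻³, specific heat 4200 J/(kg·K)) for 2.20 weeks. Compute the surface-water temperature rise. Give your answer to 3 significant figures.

6.34 K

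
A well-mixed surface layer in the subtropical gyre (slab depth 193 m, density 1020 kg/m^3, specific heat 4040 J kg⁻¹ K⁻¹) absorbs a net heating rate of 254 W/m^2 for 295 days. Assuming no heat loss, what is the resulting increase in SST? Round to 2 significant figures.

8.1 K

Areal heat capacity C = ρ c_p D = 1020 × 4040 × 193 = 7.95×10^8 J/(m^2 K).
Net heat input Q = F Δt = 254 × (295 days × 86400 s/day) = 6.47×10^9 J/m².
ΔT = Q / C = 6.47×10^9 / 7.95×10^8 = 8.14 K.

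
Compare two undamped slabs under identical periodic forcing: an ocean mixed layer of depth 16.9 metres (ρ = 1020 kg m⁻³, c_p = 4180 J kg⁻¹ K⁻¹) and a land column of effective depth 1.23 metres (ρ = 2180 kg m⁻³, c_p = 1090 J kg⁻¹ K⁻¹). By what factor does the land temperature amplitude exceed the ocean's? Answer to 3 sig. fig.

24.7

C_ocean = 1020 × 4180 × 16.9 = 7.21×10^7 J/(m²·K).
C_land = 2180 × 1090 × 1.23 = 2.92×10^6 J/(m²·K).
Undamped amplitude ∝ 1/C, so A_land/A_ocean = C_ocean/C_land = 24.7.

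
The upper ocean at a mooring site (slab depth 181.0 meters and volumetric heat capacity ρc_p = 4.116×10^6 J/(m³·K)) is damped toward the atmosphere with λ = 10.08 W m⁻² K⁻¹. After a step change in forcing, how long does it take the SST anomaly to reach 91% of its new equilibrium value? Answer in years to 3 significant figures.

5.64 years

Areal heat capacity C = ρc_p × D = 4.116×10^6 × 181.0 = 7.45×10^8 J/(m^2 K).
τ = C / λ = 7.45×10^8 / 10.08 = 7.39×10^7 s.
Fraction reached: 1 − e^(−t/τ) = 0.91 ⇒ t = −τ ln(1 − 0.91) = τ × 2.41.
t = 1.78×10^8 s = 5.64 years.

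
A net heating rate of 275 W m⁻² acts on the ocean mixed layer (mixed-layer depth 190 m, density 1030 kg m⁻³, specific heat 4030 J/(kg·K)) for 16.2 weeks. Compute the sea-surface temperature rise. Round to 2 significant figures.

3.4 K

Areal heat capacity C = ρ c_p D = 1030 × 4030 × 190 = 7.89×10^8 J m⁻² K⁻¹.
Net heat input Q = F Δt = 275 × (16.2 weeks × 6.048×10^5 s/week) = 2.69×10^9 J/m².
ΔT = Q / C = 2.69×10^9 / 7.89×10^8 = 3.42 K.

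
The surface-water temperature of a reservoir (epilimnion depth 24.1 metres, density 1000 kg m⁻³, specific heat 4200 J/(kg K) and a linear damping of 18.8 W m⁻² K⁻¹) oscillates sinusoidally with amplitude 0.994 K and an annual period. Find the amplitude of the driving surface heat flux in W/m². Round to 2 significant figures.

27

Areal heat capacity C = ρ c_p D = 1000 × 4200 × 24.1 = 1.01×10^8 J/(m²·K).
ω = 2π / 3.15×10^7 s = 1.99×10^-7 s⁻¹.
√((Cω)² + λ²) = √((20.2)² + 18.8²) = 27.6 W/(m²·K).
F₀ = A × √((Cω)²+λ²) = 0.994 × 27.6 = 27.4 W/m².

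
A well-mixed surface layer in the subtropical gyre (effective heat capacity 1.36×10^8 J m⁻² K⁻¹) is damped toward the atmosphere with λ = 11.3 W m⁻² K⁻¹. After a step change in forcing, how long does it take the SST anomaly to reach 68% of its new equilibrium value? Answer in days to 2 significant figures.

Areal heat capacity C = 1.36×10^8 J m⁻² K⁻¹ (given).
τ = C / λ = 1.36×10^8 / 11.3 = 1.20×10^7 s.
Fraction reached: 1 − e^(−t/τ) = 0.68 ⇒ t = −τ ln(1 − 0.68) = τ × 1.14.
t = 1.37×10^7 s = 159 days.

160 days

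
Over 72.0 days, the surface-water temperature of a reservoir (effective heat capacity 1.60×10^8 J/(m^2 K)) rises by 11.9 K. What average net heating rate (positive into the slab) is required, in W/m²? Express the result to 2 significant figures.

310

Areal heat capacity C = 1.60×10^8 J/(m^2 K) (given).
Required heat per unit area: Q = C ΔT = 1.60×10^8 × 11.9 = 1.90×10^9 J/m².
Flux F = Q / Δt = 1.90×10^9 / 6.22×10^6 s = 306 W/m².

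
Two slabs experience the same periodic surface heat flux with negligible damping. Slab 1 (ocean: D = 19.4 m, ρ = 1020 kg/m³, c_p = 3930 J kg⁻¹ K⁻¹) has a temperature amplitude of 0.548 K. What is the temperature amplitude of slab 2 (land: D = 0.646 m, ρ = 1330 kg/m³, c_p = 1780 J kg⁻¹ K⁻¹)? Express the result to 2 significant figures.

28 K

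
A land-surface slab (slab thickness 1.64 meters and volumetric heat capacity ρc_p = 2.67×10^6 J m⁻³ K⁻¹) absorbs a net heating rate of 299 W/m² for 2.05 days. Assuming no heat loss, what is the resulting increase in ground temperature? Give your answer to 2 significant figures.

Areal heat capacity C = ρc_p × D = 2.67×10^6 × 1.64 = 4.38×10^6 J m⁻² K⁻¹.
Net heat input Q = F Δt = 299 × (2.05 days × 86400 s/day) = 5.30×10^7 J/m².
ΔT = Q / C = 5.30×10^7 / 4.38×10^6 = 12.1 K.

12 K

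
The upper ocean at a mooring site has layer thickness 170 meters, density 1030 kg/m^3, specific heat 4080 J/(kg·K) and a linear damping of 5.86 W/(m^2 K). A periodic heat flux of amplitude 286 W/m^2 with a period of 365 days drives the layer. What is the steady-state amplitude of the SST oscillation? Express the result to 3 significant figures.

2.01 K

Areal heat capacity C = ρ c_p D = 1030 × 4080 × 170 = 7.14×10^8 J/(m²·K).
Angular frequency ω = 2π / T = 2π / 3.15×10^7 s = 1.99×10^-7 s⁻¹.
√((Cω)² + λ²) = √((142)² + 5.86²) = 142 W/(m²·K).
Amplitude A = F₀ / √((Cω)²+λ²) = 286 / 142 = 2.01 K.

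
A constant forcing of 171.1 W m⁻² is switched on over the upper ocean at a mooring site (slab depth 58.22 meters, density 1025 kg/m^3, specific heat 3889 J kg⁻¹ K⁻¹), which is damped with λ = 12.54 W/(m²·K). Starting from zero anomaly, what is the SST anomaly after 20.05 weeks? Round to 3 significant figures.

Areal heat capacity C = ρ c_p D = 1025 × 3889 × 58.22 = 2.32×10^8 J/(m^2 K).
τ = C / λ = 2.32×10^8 / 12.54 = 1.85×10^7 s.
Equilibrium anomaly ΔT_eq = F / λ = 171.1 / 12.54 = 13.6 K.
t = 20.05 weeks = 1.21×10^7 s, so t/τ = 0.655.
ΔT(t) = ΔT_eq (1 − e^(−t/τ)) = 13.6 × (1 − e^−0.655) = 6.56 K.

6.56 K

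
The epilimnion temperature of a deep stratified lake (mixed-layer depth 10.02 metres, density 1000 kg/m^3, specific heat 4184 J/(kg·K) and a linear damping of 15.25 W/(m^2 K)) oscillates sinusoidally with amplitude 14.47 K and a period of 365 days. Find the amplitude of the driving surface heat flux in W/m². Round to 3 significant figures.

252

Areal heat capacity C = ρ c_p D = 1000 × 4184 × 10.02 = 4.19×10^7 J/(m²·K).
ω = 2π / 3.15×10^7 s = 1.99×10^-7 s⁻¹.
√((Cω)² + λ²) = √((8.35)² + 15.25²) = 17.4 W/(m²·K).
F₀ = A × √((Cω)²+λ²) = 14.47 × 17.4 = 252 W/m².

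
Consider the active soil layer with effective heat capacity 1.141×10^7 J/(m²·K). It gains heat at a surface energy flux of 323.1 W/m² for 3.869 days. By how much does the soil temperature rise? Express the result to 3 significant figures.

Areal heat capacity C = 1.141×10^7 J/(m²·K) (given).
Net heat input Q = F Δt = 323.1 × (3.869 days × 86400 s/day) = 1.08×10^8 J/m².
ΔT = Q / C = 1.08×10^8 / 1.14×10^7 = 9.47 K.

9.47 K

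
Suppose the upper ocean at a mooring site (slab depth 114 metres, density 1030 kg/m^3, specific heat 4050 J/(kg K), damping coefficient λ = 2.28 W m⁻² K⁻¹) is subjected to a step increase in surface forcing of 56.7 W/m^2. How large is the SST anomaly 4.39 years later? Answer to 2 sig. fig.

12 K

Areal heat capacity C = ρ c_p D = 1030 × 4050 × 114 = 4.76×10^8 J m⁻² K⁻¹.
τ = C / λ = 4.76×10^8 / 2.28 = 2.09×10^8 s.
Equilibrium anomaly ΔT_eq = F / λ = 56.7 / 2.28 = 24.9 K.
t = 4.39 years = 1.39×10^8 s, so t/τ = 0.664.
ΔT(t) = ΔT_eq (1 − e^(−t/τ)) = 24.9 × (1 − e^−0.664) = 12.1 K.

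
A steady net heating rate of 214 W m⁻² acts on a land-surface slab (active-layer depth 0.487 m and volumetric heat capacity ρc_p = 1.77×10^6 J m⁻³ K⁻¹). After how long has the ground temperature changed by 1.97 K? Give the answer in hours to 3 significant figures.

Areal heat capacity C = ρc_p × D = 1.77×10^6 × 0.487 = 8.62×10^5 J/(m²·K).
Time required: Δt = C ΔT / F = 8.62×10^5 × 1.97 / 214 = 7940 s.
In hours: 7940 s / (3600 s/hour) = 2.20 hours.

2.20 hours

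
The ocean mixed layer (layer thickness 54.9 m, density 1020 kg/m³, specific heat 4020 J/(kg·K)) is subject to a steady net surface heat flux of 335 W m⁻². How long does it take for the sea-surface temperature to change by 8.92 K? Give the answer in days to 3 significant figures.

69.4 days

Areal heat capacity C = ρ c_p D = 1020 × 4020 × 54.9 = 2.25×10^8 J m⁻² K⁻¹.
Time required: Δt = C ΔT / F = 2.25×10^8 × 8.92 / 335 = 5.99×10^6 s.
In days: 5.99×10^6 s / (86400 s/day) = 69.4 days.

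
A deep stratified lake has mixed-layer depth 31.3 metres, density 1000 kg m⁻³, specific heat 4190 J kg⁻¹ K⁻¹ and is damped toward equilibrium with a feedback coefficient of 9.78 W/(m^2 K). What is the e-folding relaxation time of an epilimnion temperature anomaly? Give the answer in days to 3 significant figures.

155 days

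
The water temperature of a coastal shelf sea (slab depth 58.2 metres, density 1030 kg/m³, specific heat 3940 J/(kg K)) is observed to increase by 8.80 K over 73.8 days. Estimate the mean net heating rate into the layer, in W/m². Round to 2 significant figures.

Areal heat capacity C = ρ c_p D = 1030 × 3940 × 58.2 = 2.36×10^8 J/(m²·K).
Required heat per unit area: Q = C ΔT = 2.36×10^8 × 8.80 = 2.08×10^9 J/m².
Flux F = Q / Δt = 2.08×10^9 / 6.38×10^6 s = 326 W/m².

330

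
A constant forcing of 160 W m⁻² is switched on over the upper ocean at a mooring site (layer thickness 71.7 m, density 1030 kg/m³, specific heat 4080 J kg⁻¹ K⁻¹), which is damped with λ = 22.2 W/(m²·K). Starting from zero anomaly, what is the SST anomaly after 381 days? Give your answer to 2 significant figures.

6.6 K

Areal heat capacity C = ρ c_p D = 1030 × 4080 × 71.7 = 3.01×10^8 J m⁻² K⁻¹.
τ = C / λ = 3.01×10^8 / 22.2 = 1.36×10^7 s.
Equilibrium anomaly ΔT_eq = F / λ = 160 / 22.2 = 7.21 K.
t = 381 days = 3.29×10^7 s, so t/τ = 2.43.
ΔT(t) = ΔT_eq (1 − e^(−t/τ)) = 7.21 × (1 − e^−2.43) = 6.57 K.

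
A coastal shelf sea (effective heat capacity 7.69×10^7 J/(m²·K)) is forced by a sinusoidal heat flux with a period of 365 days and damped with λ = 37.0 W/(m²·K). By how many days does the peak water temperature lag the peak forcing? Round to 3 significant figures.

Areal heat capacity C = 7.69×10^7 J/(m²·K) (given).
ω = 2π / 3.15×10^7 s = 1.99×10^-7 s⁻¹.
Phase lag φ = arctan(Cω/λ) = arctan(15.3/37.0) = 0.393 rad.
Time lag = φ / ω = 0.393 / 1.99×10^-7 = 1.97×10^6 s = 22.8 days.

22.8 days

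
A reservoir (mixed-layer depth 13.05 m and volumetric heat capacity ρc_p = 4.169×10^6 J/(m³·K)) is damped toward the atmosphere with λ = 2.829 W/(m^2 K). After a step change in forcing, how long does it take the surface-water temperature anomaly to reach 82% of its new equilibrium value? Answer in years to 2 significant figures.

1.0 years

Areal heat capacity C = ρc_p × D = 4.169×10^6 × 13.05 = 5.44×10^7 J m⁻² K⁻¹.
τ = C / λ = 5.44×10^7 / 2.829 = 1.92×10^7 s.
Fraction reached: 1 − e^(−t/τ) = 0.82 ⇒ t = −τ ln(1 − 0.82) = τ × 1.71.
t = 3.30×10^7 s = 1.05 years.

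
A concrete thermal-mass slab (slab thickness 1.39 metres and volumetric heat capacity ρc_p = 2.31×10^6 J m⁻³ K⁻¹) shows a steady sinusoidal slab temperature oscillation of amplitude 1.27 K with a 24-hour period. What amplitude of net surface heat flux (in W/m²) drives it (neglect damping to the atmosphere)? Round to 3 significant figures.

297

Areal heat capacity C = ρc_p × D = 2.31×10^6 × 1.39 = 3.21×10^6 J/(m²·K).
ω = 2π / 86400 s = 7.27×10^-5 s⁻¹.
Cω = 3.21×10^6 × 7.27×10^-5 = 234 W/(m²·K).
F₀ = A × Cω = 1.27 × 234 = 297 W/m².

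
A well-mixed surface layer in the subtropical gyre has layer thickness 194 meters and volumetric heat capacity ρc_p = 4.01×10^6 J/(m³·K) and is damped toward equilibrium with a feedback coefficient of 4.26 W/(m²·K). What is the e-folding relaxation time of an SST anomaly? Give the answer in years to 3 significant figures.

5.79 years

Areal heat capacity C = ρc_p × D = 4.01×10^6 × 194 = 7.78×10^8 J m⁻² K⁻¹.
Relaxation time τ = C / λ = 7.78×10^8 / 4.26 = 1.83×10^8 s.
In years: 1.83×10^8 s / (3.156×10^7 s/year) = 5.79 years.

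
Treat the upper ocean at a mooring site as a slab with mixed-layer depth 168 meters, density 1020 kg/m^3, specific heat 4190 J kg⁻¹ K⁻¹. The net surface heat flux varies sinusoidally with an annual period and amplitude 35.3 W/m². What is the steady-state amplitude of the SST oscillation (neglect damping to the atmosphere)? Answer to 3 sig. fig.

Areal heat capacity C = ρ c_p D = 1020 × 4190 × 168 = 7.18×10^8 J/(m²·K).
Angular frequency ω = 2π / T = 2π / 3.15×10^7 s = 1.99×10^-7 s⁻¹.
Cω = 7.18×10^8 × 1.99×10^-7 = 143 W/(m²·K).
Amplitude A = F₀ / (Cω) = 35.3 / 143 = 0.247 K.

0.247 K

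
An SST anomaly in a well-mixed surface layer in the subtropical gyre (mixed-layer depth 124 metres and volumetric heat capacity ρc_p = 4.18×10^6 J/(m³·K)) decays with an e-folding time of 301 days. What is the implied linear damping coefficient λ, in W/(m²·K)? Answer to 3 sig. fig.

19.9

Areal heat capacity C = ρc_p × D = 4.18×10^6 × 124 = 5.18×10^8 J/(m^2 K).
τ = 301 days = 2.60×10^7 s.
λ = C / τ = 5.18×10^8 / 2.60×10^7 = 19.9 W/(m²·K).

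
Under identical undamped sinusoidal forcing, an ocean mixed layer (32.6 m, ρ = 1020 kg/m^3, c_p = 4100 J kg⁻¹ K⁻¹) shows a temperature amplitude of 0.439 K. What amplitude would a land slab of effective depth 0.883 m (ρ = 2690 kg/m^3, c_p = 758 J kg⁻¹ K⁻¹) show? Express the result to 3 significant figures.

33.2 K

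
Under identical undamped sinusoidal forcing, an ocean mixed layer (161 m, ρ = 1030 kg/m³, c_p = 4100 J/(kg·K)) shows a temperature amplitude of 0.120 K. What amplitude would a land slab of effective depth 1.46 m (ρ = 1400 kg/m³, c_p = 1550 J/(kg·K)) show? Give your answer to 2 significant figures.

26 K

C_ocean = 6.80×10^8 J/(m²·K); C_land = 3.17×10^6 J/(m²·K).
A ∝ 1/C ⇒ A_land = A_ocean × C_ocean/C_land = 0.120 × 215 = 25.8 K.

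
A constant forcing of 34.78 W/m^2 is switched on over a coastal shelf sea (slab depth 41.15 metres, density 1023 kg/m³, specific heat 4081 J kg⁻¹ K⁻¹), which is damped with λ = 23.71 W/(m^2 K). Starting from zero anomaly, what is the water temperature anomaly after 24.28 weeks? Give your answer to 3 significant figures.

1.27 K

Areal heat capacity C = ρ c_p D = 1023 × 4081 × 41.15 = 1.72×10^8 J/(m^2 K).
τ = C / λ = 1.72×10^8 / 23.71 = 7.25×10^6 s.
Equilibrium anomaly ΔT_eq = F / λ = 34.78 / 23.71 = 1.47 K.
t = 24.28 weeks = 1.47×10^7 s, so t/τ = 2.03.
ΔT(t) = ΔT_eq (1 − e^(−t/τ)) = 1.47 × (1 − e^−2.03) = 1.27 K.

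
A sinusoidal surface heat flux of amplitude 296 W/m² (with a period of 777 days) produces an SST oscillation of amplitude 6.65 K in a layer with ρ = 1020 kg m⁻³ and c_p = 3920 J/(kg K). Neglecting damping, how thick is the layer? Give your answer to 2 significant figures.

ω = 2π / 6.71×10^7 s = 9.36×10^-8 s⁻¹.
Required C = F₀ / (A ω) = 296 / (6.65 × 9.36×10^-8) = 4.76×10^8 J/(m²·K).
D = C / (ρ c_p) = 4.76×10^8 / (1020 × 3920) = 119 m.

120 m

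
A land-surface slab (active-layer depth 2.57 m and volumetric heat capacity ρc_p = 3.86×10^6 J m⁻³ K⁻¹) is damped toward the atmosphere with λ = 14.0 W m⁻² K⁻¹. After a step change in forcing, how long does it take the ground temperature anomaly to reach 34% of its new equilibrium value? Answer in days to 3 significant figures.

3.41 days

Areal heat capacity C = ρc_p × D = 3.86×10^6 × 2.57 = 9.92×10^6 J/(m^2 K).
τ = C / λ = 9.92×10^6 / 14.0 = 7.09×10^5 s.
Fraction reached: 1 − e^(−t/τ) = 0.34 ⇒ t = −τ ln(1 − 0.34) = τ × 0.416.
t = 2.94×10^5 s = 3.41 days.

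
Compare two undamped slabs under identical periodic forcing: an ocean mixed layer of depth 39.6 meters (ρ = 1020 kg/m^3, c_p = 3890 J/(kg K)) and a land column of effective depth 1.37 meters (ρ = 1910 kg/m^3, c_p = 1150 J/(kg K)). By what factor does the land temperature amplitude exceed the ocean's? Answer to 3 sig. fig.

C_ocean = 1020 × 3890 × 39.6 = 1.57×10^8 J/(m²·K).
C_land = 1910 × 1150 × 1.37 = 3.01×10^6 J/(m²·K).
Undamped amplitude ∝ 1/C, so A_land/A_ocean = C_ocean/C_land = 52.2.

52.2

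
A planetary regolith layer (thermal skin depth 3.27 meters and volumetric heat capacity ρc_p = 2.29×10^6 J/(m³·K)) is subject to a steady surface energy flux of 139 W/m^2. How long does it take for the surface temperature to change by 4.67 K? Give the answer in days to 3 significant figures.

Areal heat capacity C = ρc_p × D = 2.29×10^6 × 3.27 = 7.49×10^6 J/(m²·K).
Time required: Δt = C ΔT / F = 7.49×10^6 × 4.67 / 139 = 2.52×10^5 s.
In days: 2.52×10^5 s / (86400 s/day) = 2.91 days.

2.91 days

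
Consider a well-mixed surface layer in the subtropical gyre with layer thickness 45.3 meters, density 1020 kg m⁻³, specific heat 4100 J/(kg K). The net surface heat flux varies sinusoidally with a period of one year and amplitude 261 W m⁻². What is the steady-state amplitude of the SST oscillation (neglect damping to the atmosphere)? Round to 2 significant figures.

Areal heat capacity C = ρ c_p D = 1020 × 4100 × 45.3 = 1.89×10^8 J m⁻² K⁻¹.
Angular frequency ω = 2π / T = 2π / 3.15×10^7 s = 1.99×10^-7 s⁻¹.
Cω = 1.89×10^8 × 1.99×10^-7 = 37.7 W/(m²·K).
Amplitude A = F₀ / (Cω) = 261 / 37.7 = 6.91 K.

6.9 K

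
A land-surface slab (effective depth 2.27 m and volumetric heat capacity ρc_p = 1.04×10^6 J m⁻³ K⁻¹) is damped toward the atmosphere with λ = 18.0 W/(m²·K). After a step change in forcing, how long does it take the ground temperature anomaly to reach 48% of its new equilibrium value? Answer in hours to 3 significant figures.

Areal heat capacity C = ρc_p × D = 1.04×10^6 × 2.27 = 2.36×10^6 J m⁻² K⁻¹.
τ = C / λ = 2.36×10^6 / 18.0 = 1.31×10^5 s.
Fraction reached: 1 − e^(−t/τ) = 0.48 ⇒ t = −τ ln(1 − 0.48) = τ × 0.654.
t = 85800 s = 23.8 hours.

23.8 hours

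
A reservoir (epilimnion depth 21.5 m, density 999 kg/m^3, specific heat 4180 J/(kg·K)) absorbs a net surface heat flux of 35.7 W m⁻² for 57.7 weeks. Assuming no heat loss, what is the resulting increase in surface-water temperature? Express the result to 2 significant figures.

14 K

Areal heat capacity C = ρ c_p D = 999 × 4180 × 21.5 = 8.98×10^7 J m⁻² K⁻¹.
Net heat input Q = F Δt = 35.7 × (57.7 weeks × 6.048×10^5 s/week) = 1.25×10^9 J/m².
ΔT = Q / C = 1.25×10^9 / 8.98×10^7 = 13.9 K.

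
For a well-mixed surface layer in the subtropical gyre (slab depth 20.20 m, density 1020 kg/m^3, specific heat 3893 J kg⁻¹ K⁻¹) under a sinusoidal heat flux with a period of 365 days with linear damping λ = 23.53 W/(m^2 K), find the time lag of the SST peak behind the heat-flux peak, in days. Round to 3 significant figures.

34.7 days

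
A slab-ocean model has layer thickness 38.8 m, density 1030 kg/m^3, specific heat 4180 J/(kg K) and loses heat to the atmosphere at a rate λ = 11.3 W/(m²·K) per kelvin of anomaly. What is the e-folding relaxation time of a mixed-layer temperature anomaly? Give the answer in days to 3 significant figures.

Areal heat capacity C = ρ c_p D = 1030 × 4180 × 38.8 = 1.67×10^8 J m⁻² K⁻¹.
Relaxation time τ = C / λ = 1.67×10^8 / 11.3 = 1.48×10^7 s.
In days: 1.48×10^7 s / (86400 s/day) = 171 days.

171 days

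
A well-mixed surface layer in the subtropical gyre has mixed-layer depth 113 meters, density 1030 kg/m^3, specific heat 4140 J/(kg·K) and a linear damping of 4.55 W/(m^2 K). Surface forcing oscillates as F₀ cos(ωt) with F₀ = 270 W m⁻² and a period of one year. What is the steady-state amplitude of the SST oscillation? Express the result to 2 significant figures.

2.8 K

Areal heat capacity C = ρ c_p D = 1030 × 4140 × 113 = 4.82×10^8 J m⁻² K⁻¹.
Angular frequency ω = 2π / T = 2π / 3.15×10^7 s = 1.99×10^-7 s⁻¹.
√((Cω)² + λ²) = √((96.0)² + 4.55²) = 96.1 W/(m²·K).
Amplitude A = F₀ / √((Cω)²+λ²) = 270 / 96.1 = 2.81 K.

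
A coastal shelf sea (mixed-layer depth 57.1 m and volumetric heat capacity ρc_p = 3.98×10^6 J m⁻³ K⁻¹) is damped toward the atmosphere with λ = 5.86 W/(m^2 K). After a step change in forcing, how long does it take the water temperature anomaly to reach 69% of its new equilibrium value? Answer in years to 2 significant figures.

1.4 years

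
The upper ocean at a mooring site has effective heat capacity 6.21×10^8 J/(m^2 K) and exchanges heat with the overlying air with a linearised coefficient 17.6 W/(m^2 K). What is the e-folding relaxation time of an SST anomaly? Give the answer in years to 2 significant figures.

1.1 years

Areal heat capacity C = 6.21×10^8 J/(m^2 K) (given).
Relaxation time τ = C / λ = 6.21×10^8 / 17.6 = 3.53×10^7 s.
In years: 3.53×10^7 s / (3.156×10^7 s/year) = 1.12 years.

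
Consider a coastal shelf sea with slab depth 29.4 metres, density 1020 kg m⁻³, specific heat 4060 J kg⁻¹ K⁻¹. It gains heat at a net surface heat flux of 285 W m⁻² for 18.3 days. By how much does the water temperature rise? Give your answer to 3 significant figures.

3.70 K

Areal heat capacity C = ρ c_p D = 1020 × 4060 × 29.4 = 1.22×10^8 J/(m^2 K).
Net heat input Q = F Δt = 285 × (18.3 days × 86400 s/day) = 4.51×10^8 J/m².
ΔT = Q / C = 4.51×10^8 / 1.22×10^8 = 3.70 K.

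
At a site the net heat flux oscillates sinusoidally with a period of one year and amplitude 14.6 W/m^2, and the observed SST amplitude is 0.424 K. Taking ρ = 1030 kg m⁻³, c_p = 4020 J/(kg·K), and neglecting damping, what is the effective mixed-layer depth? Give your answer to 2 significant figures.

42 m

ω = 2π / 3.15×10^7 s = 1.99×10^-7 s⁻¹.
Required C = F₀ / (A ω) = 14.6 / (0.424 × 1.99×10^-7) = 1.73×10^8 J/(m²·K).
D = C / (ρ c_p) = 1.73×10^8 / (1030 × 4020) = 41.7 m.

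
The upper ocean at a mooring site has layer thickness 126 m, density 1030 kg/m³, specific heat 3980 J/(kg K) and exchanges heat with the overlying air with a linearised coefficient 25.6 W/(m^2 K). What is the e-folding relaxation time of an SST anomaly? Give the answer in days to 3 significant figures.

234 days

Areal heat capacity C = ρ c_p D = 1030 × 3980 × 126 = 5.17×10^8 J/(m²·K).
Relaxation time τ = C / λ = 5.17×10^8 / 25.6 = 2.02×10^7 s.
In days: 2.02×10^7 s / (86400 s/day) = 234 days.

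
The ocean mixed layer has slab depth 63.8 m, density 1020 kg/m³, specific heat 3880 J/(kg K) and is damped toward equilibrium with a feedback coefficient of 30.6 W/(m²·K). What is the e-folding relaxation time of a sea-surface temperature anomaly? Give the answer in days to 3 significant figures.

Areal heat capacity C = ρ c_p D = 1020 × 3880 × 63.8 = 2.52×10^8 J/(m^2 K).
Relaxation time τ = C / λ = 2.52×10^8 / 30.6 = 8.25×10^6 s.
In days: 8.25×10^6 s / (86400 s/day) = 95.5 days.

95.5 days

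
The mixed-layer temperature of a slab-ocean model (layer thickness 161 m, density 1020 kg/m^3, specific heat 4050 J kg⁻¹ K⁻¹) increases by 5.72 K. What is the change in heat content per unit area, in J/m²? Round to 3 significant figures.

3.80×10^9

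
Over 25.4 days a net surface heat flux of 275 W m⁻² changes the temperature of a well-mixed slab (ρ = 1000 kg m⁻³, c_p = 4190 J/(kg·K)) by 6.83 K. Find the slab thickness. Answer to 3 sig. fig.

21.1 m

Heat input Q = F Δt = 275 × 2.19×10^6 s = 6.04×10^8 J/m².
Required areal heat capacity C = Q / ΔT = 8.84×10^7 J/(m²·K).
Depth D = C / (ρ c_p) = 8.84×10^7 / (1000 × 4190) = 21.1 m.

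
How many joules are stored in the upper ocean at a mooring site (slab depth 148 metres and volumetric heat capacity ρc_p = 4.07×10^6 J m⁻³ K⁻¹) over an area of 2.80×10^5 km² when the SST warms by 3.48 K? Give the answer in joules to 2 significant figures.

Areal heat capacity C = ρc_p × D = 4.07×10^6 × 148 = 6.02×10^8 J m⁻² K⁻¹.
Heat per unit area: q = C ΔT = 6.02×10^8 × 3.48 = 2.10×10^9 J/m².
Total heat: Q = q × A = 2.10×10^9 × (2.80×10^5 × 10⁶ m²) = 5.87×10^20 J.

5.9×10^20 J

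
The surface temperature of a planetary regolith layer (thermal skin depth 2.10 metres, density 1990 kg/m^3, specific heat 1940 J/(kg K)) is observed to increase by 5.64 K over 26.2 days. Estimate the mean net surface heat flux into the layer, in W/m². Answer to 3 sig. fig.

20.2

Areal heat capacity C = ρ c_p D = 1990 × 1940 × 2.10 = 8.11×10^6 J/(m²·K).
Required heat per unit area: Q = C ΔT = 8.11×10^6 × 5.64 = 4.57×10^7 J/m².
Flux F = Q / Δt = 4.57×10^7 / 2.26×10^6 s = 20.2 W/m².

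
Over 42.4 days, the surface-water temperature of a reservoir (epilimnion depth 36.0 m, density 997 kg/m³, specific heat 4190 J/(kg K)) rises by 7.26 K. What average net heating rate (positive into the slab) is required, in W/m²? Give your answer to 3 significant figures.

Areal heat capacity C = ρ c_p D = 997 × 4190 × 36.0 = 1.50×10^8 J/(m^2 K).
Required heat per unit area: Q = C ΔT = 1.50×10^8 × 7.26 = 1.09×10^9 J/m².
Flux F = Q / Δt = 1.09×10^9 / 3.66×10^6 s = 298 W/m².

298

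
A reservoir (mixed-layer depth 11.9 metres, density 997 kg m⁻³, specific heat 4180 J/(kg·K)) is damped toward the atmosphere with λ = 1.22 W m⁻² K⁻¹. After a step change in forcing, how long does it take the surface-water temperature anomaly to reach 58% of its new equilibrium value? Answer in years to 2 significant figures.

1.1 years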